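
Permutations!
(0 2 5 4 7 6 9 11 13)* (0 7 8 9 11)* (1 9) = (0 2 5 4 8 1 9)(6 11 13 7) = [2, 9, 5, 3, 8, 4, 11, 6, 1, 0, 10, 13, 12, 7]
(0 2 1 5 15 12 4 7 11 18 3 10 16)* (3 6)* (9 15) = [2, 5, 1, 10, 7, 9, 3, 11, 8, 15, 16, 18, 4, 13, 14, 12, 0, 17, 6] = (0 2 1 5 9 15 12 4 7 11 18 6 3 10 16)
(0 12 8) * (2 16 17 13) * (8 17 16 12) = (0 8)(2 12 17 13) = [8, 1, 12, 3, 4, 5, 6, 7, 0, 9, 10, 11, 17, 2, 14, 15, 16, 13]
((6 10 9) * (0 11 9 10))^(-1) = ((0 11 9 6))^(-1) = (0 6 9 11)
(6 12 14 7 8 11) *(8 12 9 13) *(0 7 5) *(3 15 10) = (0 7 12 14 5)(3 15 10)(6 9 13 8 11) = [7, 1, 2, 15, 4, 0, 9, 12, 11, 13, 3, 6, 14, 8, 5, 10]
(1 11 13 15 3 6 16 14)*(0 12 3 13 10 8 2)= (0 12 3 6 16 14 1 11 10 8 2)(13 15)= [12, 11, 0, 6, 4, 5, 16, 7, 2, 9, 8, 10, 3, 15, 1, 13, 14]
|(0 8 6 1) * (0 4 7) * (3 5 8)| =|(0 3 5 8 6 1 4 7)| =8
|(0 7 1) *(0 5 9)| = |(0 7 1 5 9)| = 5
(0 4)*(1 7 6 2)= [4, 7, 1, 3, 0, 5, 2, 6]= (0 4)(1 7 6 2)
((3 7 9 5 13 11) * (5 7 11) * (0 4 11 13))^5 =(0 5 13 3 11 4)(7 9)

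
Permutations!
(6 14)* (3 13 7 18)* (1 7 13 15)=(1 7 18 3 15)(6 14)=[0, 7, 2, 15, 4, 5, 14, 18, 8, 9, 10, 11, 12, 13, 6, 1, 16, 17, 3]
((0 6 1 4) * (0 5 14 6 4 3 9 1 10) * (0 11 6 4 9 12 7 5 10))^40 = (0 12 4)(1 5 11)(3 14 6)(7 10 9)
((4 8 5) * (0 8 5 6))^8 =(0 6 8)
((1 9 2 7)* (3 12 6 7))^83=(1 7 6 12 3 2 9)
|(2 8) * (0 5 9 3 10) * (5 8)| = 7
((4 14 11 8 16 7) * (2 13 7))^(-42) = ((2 13 7 4 14 11 8 16))^(-42) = (2 8 14 7)(4 13 16 11)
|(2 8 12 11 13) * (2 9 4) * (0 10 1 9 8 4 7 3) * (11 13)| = 6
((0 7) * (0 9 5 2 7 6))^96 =(9)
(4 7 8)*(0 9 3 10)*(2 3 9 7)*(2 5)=[7, 1, 3, 10, 5, 2, 6, 8, 4, 9, 0]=(0 7 8 4 5 2 3 10)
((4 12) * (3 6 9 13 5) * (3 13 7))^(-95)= (3 6 9 7)(4 12)(5 13)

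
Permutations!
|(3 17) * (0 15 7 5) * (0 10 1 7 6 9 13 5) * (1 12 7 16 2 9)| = 12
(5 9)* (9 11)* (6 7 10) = [0, 1, 2, 3, 4, 11, 7, 10, 8, 5, 6, 9] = (5 11 9)(6 7 10)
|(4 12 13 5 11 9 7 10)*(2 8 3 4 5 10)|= |(2 8 3 4 12 13 10 5 11 9 7)|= 11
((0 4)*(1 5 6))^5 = (0 4)(1 6 5)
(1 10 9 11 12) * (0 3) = (0 3)(1 10 9 11 12) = [3, 10, 2, 0, 4, 5, 6, 7, 8, 11, 9, 12, 1]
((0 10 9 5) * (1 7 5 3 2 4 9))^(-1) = (0 5 7 1 10)(2 3 9 4)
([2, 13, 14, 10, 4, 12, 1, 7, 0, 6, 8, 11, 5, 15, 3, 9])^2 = [14, 15, 3, 8, 4, 5, 13, 7, 2, 1, 0, 11, 12, 9, 10, 6]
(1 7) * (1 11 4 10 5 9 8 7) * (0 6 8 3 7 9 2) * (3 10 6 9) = (0 9 10 5 2)(3 7 11 4 6 8) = [9, 1, 0, 7, 6, 2, 8, 11, 3, 10, 5, 4]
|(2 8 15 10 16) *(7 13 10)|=7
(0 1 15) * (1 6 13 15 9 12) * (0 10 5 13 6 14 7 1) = (0 14 7 1 9 12)(5 13 15 10) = [14, 9, 2, 3, 4, 13, 6, 1, 8, 12, 5, 11, 0, 15, 7, 10]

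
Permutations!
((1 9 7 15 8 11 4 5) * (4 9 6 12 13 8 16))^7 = (1 7 12 16 8 5 9 6 15 13 4 11)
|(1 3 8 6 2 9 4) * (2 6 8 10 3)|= |(1 2 9 4)(3 10)|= 4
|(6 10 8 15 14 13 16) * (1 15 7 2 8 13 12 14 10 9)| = 42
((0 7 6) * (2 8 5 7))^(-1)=((0 2 8 5 7 6))^(-1)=(0 6 7 5 8 2)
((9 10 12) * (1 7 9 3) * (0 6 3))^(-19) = (0 9 3 12 7 6 10 1)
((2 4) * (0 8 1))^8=((0 8 1)(2 4))^8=(0 1 8)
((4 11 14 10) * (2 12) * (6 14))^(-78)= (4 6 10 11 14)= ((2 12)(4 11 6 14 10))^(-78)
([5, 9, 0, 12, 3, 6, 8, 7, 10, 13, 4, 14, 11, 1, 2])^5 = (0 4 2 10 14 8 11 6 12 5 3)(1 13 9)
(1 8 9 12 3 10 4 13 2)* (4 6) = (1 8 9 12 3 10 6 4 13 2) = [0, 8, 1, 10, 13, 5, 4, 7, 9, 12, 6, 11, 3, 2]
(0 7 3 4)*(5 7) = (0 5 7 3 4) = [5, 1, 2, 4, 0, 7, 6, 3]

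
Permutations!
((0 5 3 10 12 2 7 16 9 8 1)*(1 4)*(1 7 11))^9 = (0 5 3 10 12 2 11 1)(4 8 9 16 7)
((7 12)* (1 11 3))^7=(1 11 3)(7 12)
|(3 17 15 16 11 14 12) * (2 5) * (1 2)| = 21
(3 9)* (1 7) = (1 7)(3 9) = [0, 7, 2, 9, 4, 5, 6, 1, 8, 3]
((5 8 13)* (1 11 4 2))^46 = (1 4)(2 11)(5 8 13)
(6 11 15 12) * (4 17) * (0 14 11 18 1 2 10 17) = (0 14 11 15 12 6 18 1 2 10 17 4) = [14, 2, 10, 3, 0, 5, 18, 7, 8, 9, 17, 15, 6, 13, 11, 12, 16, 4, 1]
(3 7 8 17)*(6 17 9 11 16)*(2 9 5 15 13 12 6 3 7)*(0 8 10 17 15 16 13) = (0 8 5 16 3 2 9 11 13 12 6 15)(7 10 17) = [8, 1, 9, 2, 4, 16, 15, 10, 5, 11, 17, 13, 6, 12, 14, 0, 3, 7]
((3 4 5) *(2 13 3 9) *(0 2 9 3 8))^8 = (13)(3 5 4)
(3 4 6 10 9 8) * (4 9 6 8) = (3 9 4 8)(6 10) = [0, 1, 2, 9, 8, 5, 10, 7, 3, 4, 6]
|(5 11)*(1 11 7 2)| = |(1 11 5 7 2)| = 5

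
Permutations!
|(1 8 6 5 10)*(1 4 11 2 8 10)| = |(1 10 4 11 2 8 6 5)| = 8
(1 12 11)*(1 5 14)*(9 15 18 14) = [0, 12, 2, 3, 4, 9, 6, 7, 8, 15, 10, 5, 11, 13, 1, 18, 16, 17, 14] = (1 12 11 5 9 15 18 14)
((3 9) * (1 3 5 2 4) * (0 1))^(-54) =((0 1 3 9 5 2 4))^(-54) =(0 3 5 4 1 9 2)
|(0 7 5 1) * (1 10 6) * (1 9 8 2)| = 9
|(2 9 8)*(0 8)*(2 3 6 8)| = 3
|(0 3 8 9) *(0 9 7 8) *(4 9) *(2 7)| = |(0 3)(2 7 8)(4 9)| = 6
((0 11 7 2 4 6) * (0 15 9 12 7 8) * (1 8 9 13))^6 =((0 11 9 12 7 2 4 6 15 13 1 8))^6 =(0 4)(1 7)(2 8)(6 11)(9 15)(12 13)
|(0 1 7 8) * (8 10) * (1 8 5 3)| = 10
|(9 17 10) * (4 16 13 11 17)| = |(4 16 13 11 17 10 9)| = 7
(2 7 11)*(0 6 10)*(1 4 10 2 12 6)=(0 1 4 10)(2 7 11 12 6)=[1, 4, 7, 3, 10, 5, 2, 11, 8, 9, 0, 12, 6]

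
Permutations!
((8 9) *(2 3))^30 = ((2 3)(8 9))^30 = (9)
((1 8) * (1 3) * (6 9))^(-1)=(1 3 8)(6 9)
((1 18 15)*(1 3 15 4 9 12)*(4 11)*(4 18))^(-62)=((1 4 9 12)(3 15)(11 18))^(-62)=(18)(1 9)(4 12)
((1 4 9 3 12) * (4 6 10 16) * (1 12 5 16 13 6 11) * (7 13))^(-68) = (3 16 9 5 4)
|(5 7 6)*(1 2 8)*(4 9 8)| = |(1 2 4 9 8)(5 7 6)| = 15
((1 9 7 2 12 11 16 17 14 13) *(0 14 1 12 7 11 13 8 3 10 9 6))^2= ((0 14 8 3 10 9 11 16 17 1 6)(2 7)(12 13))^2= (0 8 10 11 17 6 14 3 9 16 1)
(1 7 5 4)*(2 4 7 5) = (1 5 7 2 4) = [0, 5, 4, 3, 1, 7, 6, 2]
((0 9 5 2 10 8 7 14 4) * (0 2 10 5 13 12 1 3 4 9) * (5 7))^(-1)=(1 12 13 9 14 7 2 4 3)(5 8 10)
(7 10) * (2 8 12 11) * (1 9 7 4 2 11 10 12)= (1 9 7 12 10 4 2 8)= [0, 9, 8, 3, 2, 5, 6, 12, 1, 7, 4, 11, 10]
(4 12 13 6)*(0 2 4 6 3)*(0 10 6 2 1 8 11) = [1, 8, 4, 10, 12, 5, 2, 7, 11, 9, 6, 0, 13, 3] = (0 1 8 11)(2 4 12 13 3 10 6)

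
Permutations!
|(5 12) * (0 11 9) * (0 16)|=4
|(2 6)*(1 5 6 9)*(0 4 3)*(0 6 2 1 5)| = 15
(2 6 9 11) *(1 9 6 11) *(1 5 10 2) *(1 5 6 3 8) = [0, 9, 11, 8, 4, 10, 3, 7, 1, 6, 2, 5] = (1 9 6 3 8)(2 11 5 10)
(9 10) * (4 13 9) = (4 13 9 10) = [0, 1, 2, 3, 13, 5, 6, 7, 8, 10, 4, 11, 12, 9]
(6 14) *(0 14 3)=[14, 1, 2, 0, 4, 5, 3, 7, 8, 9, 10, 11, 12, 13, 6]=(0 14 6 3)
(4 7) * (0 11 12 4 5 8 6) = (0 11 12 4 7 5 8 6) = [11, 1, 2, 3, 7, 8, 0, 5, 6, 9, 10, 12, 4]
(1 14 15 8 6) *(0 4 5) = (0 4 5)(1 14 15 8 6) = [4, 14, 2, 3, 5, 0, 1, 7, 6, 9, 10, 11, 12, 13, 15, 8]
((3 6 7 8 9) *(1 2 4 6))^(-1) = ((1 2 4 6 7 8 9 3))^(-1) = (1 3 9 8 7 6 4 2)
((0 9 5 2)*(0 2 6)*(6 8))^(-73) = (0 5 6 9 8)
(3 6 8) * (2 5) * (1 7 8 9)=(1 7 8 3 6 9)(2 5)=[0, 7, 5, 6, 4, 2, 9, 8, 3, 1]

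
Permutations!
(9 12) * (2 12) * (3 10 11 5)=[0, 1, 12, 10, 4, 3, 6, 7, 8, 2, 11, 5, 9]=(2 12 9)(3 10 11 5)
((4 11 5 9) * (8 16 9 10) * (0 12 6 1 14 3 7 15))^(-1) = ((0 12 6 1 14 3 7 15)(4 11 5 10 8 16 9))^(-1) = (0 15 7 3 14 1 6 12)(4 9 16 8 10 5 11)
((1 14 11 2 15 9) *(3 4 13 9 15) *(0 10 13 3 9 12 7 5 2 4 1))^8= (15)(1 4 14 3 11)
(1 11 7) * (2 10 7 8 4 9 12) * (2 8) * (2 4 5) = (1 11 4 9 12 8 5 2 10 7) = [0, 11, 10, 3, 9, 2, 6, 1, 5, 12, 7, 4, 8]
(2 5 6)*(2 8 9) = (2 5 6 8 9) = [0, 1, 5, 3, 4, 6, 8, 7, 9, 2]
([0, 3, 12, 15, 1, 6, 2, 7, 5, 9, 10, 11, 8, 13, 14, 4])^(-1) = [0, 4, 6, 1, 15, 8, 5, 7, 12, 9, 10, 11, 2, 13, 14, 3]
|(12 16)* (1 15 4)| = 6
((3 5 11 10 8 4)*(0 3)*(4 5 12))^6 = (0 12)(3 4)(5 10)(8 11)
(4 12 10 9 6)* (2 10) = (2 10 9 6 4 12) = [0, 1, 10, 3, 12, 5, 4, 7, 8, 6, 9, 11, 2]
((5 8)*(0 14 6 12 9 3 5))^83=((0 14 6 12 9 3 5 8))^83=(0 12 5 14 9 8 6 3)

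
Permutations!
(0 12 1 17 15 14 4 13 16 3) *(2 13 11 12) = (0 2 13 16 3)(1 17 15 14 4 11 12) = [2, 17, 13, 0, 11, 5, 6, 7, 8, 9, 10, 12, 1, 16, 4, 14, 3, 15]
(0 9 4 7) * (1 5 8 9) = (0 1 5 8 9 4 7) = [1, 5, 2, 3, 7, 8, 6, 0, 9, 4]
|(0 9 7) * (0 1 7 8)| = 6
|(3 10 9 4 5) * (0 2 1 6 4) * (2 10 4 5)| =6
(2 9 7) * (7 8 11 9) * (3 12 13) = (2 7)(3 12 13)(8 11 9) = [0, 1, 7, 12, 4, 5, 6, 2, 11, 8, 10, 9, 13, 3]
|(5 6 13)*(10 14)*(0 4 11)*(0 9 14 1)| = |(0 4 11 9 14 10 1)(5 6 13)| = 21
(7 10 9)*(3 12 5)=(3 12 5)(7 10 9)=[0, 1, 2, 12, 4, 3, 6, 10, 8, 7, 9, 11, 5]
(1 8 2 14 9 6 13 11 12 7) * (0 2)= [2, 8, 14, 3, 4, 5, 13, 1, 0, 6, 10, 12, 7, 11, 9]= (0 2 14 9 6 13 11 12 7 1 8)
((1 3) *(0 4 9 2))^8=((0 4 9 2)(1 3))^8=(9)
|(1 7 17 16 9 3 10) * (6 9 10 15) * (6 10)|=9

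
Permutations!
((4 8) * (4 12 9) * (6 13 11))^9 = ((4 8 12 9)(6 13 11))^9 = (13)(4 8 12 9)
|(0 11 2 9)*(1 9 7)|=6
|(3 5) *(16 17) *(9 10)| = 2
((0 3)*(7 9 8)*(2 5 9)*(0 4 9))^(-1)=(0 5 2 7 8 9 4 3)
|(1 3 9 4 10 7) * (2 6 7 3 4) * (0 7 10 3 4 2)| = |(0 7 1 2 6 10 4 3 9)| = 9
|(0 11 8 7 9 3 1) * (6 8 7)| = 6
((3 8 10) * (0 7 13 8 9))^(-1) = ((0 7 13 8 10 3 9))^(-1) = (0 9 3 10 8 13 7)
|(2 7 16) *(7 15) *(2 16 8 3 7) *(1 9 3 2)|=7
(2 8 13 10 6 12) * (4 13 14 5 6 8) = (2 4 13 10 8 14 5 6 12) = [0, 1, 4, 3, 13, 6, 12, 7, 14, 9, 8, 11, 2, 10, 5]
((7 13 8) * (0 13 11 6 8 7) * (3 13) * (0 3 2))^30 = (13) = ((0 2)(3 13 7 11 6 8))^30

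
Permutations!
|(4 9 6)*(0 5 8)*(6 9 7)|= |(9)(0 5 8)(4 7 6)|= 3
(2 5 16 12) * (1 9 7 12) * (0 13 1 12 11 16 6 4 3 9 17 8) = [13, 17, 5, 9, 3, 6, 4, 11, 0, 7, 10, 16, 2, 1, 14, 15, 12, 8] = (0 13 1 17 8)(2 5 6 4 3 9 7 11 16 12)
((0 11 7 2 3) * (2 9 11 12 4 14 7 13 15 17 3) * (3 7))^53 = (0 14 12 3 4)(7 17 15 13 11 9)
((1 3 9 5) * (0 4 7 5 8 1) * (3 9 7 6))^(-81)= ((0 4 6 3 7 5)(1 9 8))^(-81)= (9)(0 3)(4 7)(5 6)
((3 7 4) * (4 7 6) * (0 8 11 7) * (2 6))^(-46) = (0 11)(2 4)(3 6)(7 8)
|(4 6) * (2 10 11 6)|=|(2 10 11 6 4)|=5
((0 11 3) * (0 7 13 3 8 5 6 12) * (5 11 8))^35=(0 12 6 5 11 8)(3 13 7)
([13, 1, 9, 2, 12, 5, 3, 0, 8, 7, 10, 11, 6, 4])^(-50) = (0 6 7 12 9 4 2 13 3)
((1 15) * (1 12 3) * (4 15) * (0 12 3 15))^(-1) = (0 4 1 3 15 12) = ((0 12 15 3 1 4))^(-1)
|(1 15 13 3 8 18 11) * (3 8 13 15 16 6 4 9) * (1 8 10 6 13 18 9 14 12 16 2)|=70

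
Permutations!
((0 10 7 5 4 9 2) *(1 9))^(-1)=(0 2 9 1 4 5 7 10)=((0 10 7 5 4 1 9 2))^(-1)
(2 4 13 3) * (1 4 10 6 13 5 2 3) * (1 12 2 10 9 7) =(1 4 5 10 6 13 12 2 9 7) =[0, 4, 9, 3, 5, 10, 13, 1, 8, 7, 6, 11, 2, 12]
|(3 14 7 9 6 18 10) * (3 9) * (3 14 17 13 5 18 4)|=|(3 17 13 5 18 10 9 6 4)(7 14)|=18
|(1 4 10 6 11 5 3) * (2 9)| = 14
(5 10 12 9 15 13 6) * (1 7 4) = (1 7 4)(5 10 12 9 15 13 6) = [0, 7, 2, 3, 1, 10, 5, 4, 8, 15, 12, 11, 9, 6, 14, 13]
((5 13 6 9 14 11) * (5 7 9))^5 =((5 13 6)(7 9 14 11))^5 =(5 6 13)(7 9 14 11)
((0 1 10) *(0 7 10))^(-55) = ((0 1)(7 10))^(-55) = (0 1)(7 10)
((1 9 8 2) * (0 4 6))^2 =(0 6 4)(1 8)(2 9)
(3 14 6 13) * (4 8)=(3 14 6 13)(4 8)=[0, 1, 2, 14, 8, 5, 13, 7, 4, 9, 10, 11, 12, 3, 6]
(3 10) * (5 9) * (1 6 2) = (1 6 2)(3 10)(5 9) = [0, 6, 1, 10, 4, 9, 2, 7, 8, 5, 3]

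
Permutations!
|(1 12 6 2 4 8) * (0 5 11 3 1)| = |(0 5 11 3 1 12 6 2 4 8)| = 10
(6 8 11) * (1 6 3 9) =(1 6 8 11 3 9) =[0, 6, 2, 9, 4, 5, 8, 7, 11, 1, 10, 3]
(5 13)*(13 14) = [0, 1, 2, 3, 4, 14, 6, 7, 8, 9, 10, 11, 12, 5, 13] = (5 14 13)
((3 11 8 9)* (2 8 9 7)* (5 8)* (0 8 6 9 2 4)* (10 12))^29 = ((0 8 7 4)(2 5 6 9 3 11)(10 12))^29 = (0 8 7 4)(2 11 3 9 6 5)(10 12)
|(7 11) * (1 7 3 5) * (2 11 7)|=|(1 2 11 3 5)|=5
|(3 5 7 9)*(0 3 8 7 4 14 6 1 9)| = |(0 3 5 4 14 6 1 9 8 7)| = 10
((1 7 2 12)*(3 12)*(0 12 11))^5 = (0 3 7 12 11 2 1) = ((0 12 1 7 2 3 11))^5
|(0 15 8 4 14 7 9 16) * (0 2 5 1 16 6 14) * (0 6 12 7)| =|(0 15 8 4 6 14)(1 16 2 5)(7 9 12)| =12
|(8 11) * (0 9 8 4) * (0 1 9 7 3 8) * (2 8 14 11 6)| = 24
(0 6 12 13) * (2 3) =[6, 1, 3, 2, 4, 5, 12, 7, 8, 9, 10, 11, 13, 0] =(0 6 12 13)(2 3)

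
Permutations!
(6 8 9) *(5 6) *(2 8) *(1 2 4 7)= (1 2 8 9 5 6 4 7)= [0, 2, 8, 3, 7, 6, 4, 1, 9, 5]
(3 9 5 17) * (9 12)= (3 12 9 5 17)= [0, 1, 2, 12, 4, 17, 6, 7, 8, 5, 10, 11, 9, 13, 14, 15, 16, 3]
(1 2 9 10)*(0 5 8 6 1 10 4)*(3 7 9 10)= (0 5 8 6 1 2 10 3 7 9 4)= [5, 2, 10, 7, 0, 8, 1, 9, 6, 4, 3]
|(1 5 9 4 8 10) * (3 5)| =7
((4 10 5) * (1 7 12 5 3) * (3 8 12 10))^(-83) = (1 5 10 3 12 7 4 8)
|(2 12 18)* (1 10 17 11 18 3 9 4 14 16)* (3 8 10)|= 42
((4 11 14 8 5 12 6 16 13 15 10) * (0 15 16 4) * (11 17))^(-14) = (0 15 10)(4 11 8 12)(5 6 17 14)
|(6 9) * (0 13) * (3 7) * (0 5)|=6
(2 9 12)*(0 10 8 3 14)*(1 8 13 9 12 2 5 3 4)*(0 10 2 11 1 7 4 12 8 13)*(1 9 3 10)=(0 2 8 12 5 10)(1 13 3 14)(4 7)(9 11)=[2, 13, 8, 14, 7, 10, 6, 4, 12, 11, 0, 9, 5, 3, 1]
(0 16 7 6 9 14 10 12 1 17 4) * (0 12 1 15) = (0 16 7 6 9 14 10 1 17 4 12 15) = [16, 17, 2, 3, 12, 5, 9, 6, 8, 14, 1, 11, 15, 13, 10, 0, 7, 4]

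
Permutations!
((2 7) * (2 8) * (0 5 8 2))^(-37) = ((0 5 8)(2 7))^(-37) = (0 8 5)(2 7)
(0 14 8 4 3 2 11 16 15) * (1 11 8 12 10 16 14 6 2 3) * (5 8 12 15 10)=(0 6 2 12 5 8 4 1 11 14 15)(10 16)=[6, 11, 12, 3, 1, 8, 2, 7, 4, 9, 16, 14, 5, 13, 15, 0, 10]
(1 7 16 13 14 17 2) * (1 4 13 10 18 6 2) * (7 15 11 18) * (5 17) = (1 15 11 18 6 2 4 13 14 5 17)(7 16 10) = [0, 15, 4, 3, 13, 17, 2, 16, 8, 9, 7, 18, 12, 14, 5, 11, 10, 1, 6]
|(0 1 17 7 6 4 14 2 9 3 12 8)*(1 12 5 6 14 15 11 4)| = |(0 12 8)(1 17 7 14 2 9 3 5 6)(4 15 11)| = 9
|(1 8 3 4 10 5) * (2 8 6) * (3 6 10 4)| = 3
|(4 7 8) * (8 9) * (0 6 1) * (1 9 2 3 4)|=20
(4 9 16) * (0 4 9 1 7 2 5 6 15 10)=(0 4 1 7 2 5 6 15 10)(9 16)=[4, 7, 5, 3, 1, 6, 15, 2, 8, 16, 0, 11, 12, 13, 14, 10, 9]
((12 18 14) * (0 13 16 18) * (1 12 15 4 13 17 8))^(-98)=(0 8 12 17 1)(4 14 16)(13 15 18)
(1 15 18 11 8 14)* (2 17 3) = (1 15 18 11 8 14)(2 17 3) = [0, 15, 17, 2, 4, 5, 6, 7, 14, 9, 10, 8, 12, 13, 1, 18, 16, 3, 11]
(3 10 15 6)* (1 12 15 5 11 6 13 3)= (1 12 15 13 3 10 5 11 6)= [0, 12, 2, 10, 4, 11, 1, 7, 8, 9, 5, 6, 15, 3, 14, 13]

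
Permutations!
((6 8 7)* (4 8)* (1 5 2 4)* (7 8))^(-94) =(8)(1 2 7)(4 6 5)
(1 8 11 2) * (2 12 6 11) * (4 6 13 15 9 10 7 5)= (1 8 2)(4 6 11 12 13 15 9 10 7 5)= [0, 8, 1, 3, 6, 4, 11, 5, 2, 10, 7, 12, 13, 15, 14, 9]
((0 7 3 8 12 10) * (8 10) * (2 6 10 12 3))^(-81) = ((0 7 2 6 10)(3 12 8))^(-81) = (12)(0 10 6 2 7)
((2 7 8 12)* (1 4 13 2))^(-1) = (1 12 8 7 2 13 4)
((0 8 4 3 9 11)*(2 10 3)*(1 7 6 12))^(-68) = ((0 8 4 2 10 3 9 11)(1 7 6 12))^(-68) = (12)(0 10)(2 11)(3 8)(4 9)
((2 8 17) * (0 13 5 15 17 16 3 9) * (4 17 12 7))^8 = ((0 13 5 15 12 7 4 17 2 8 16 3 9))^8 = (0 2 15 3 4 13 8 12 9 17 5 16 7)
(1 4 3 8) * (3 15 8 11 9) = (1 4 15 8)(3 11 9) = [0, 4, 2, 11, 15, 5, 6, 7, 1, 3, 10, 9, 12, 13, 14, 8]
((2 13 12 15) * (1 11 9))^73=((1 11 9)(2 13 12 15))^73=(1 11 9)(2 13 12 15)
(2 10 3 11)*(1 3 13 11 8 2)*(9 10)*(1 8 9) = (1 3 9 10 13 11 8 2) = [0, 3, 1, 9, 4, 5, 6, 7, 2, 10, 13, 8, 12, 11]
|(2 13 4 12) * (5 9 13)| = 6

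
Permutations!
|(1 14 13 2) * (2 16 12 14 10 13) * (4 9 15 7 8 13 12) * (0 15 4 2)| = |(0 15 7 8 13 16 2 1 10 12 14)(4 9)| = 22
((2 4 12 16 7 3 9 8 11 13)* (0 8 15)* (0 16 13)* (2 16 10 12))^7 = (0 8 11)(2 4)(3 7 16 13 12 10 15 9)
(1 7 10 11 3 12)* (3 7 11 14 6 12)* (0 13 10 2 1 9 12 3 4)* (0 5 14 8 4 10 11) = (0 13 11 7 2 1)(3 10 8 4 5 14 6)(9 12) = [13, 0, 1, 10, 5, 14, 3, 2, 4, 12, 8, 7, 9, 11, 6]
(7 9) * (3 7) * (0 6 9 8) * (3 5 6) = [3, 1, 2, 7, 4, 6, 9, 8, 0, 5] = (0 3 7 8)(5 6 9)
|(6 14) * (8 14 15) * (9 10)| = |(6 15 8 14)(9 10)| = 4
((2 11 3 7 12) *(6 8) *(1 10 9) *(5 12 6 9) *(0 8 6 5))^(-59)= ((0 8 9 1 10)(2 11 3 7 5 12))^(-59)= (0 8 9 1 10)(2 11 3 7 5 12)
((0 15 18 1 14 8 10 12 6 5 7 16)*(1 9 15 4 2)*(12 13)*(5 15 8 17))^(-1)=(0 16 7 5 17 14 1 2 4)(6 12 13 10 8 9 18 15)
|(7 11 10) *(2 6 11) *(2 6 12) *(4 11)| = 10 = |(2 12)(4 11 10 7 6)|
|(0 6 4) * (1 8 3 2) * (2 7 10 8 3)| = |(0 6 4)(1 3 7 10 8 2)| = 6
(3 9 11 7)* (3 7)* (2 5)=(2 5)(3 9 11)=[0, 1, 5, 9, 4, 2, 6, 7, 8, 11, 10, 3]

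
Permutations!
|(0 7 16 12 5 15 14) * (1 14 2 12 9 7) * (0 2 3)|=24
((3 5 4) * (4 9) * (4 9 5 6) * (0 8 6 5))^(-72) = (9)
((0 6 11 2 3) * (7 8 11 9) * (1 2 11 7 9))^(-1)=((11)(0 6 1 2 3)(7 8))^(-1)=(11)(0 3 2 1 6)(7 8)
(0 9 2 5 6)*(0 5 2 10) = (0 9 10)(5 6) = [9, 1, 2, 3, 4, 6, 5, 7, 8, 10, 0]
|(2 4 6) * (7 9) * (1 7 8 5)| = 15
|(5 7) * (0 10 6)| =|(0 10 6)(5 7)| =6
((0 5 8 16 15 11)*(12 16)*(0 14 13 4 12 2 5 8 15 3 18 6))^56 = (18)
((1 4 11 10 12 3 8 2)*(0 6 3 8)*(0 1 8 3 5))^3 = ((0 6 5)(1 4 11 10 12 3)(2 8))^3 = (1 10)(2 8)(3 11)(4 12)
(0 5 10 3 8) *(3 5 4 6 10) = [4, 1, 2, 8, 6, 3, 10, 7, 0, 9, 5] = (0 4 6 10 5 3 8)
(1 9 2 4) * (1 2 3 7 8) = (1 9 3 7 8)(2 4) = [0, 9, 4, 7, 2, 5, 6, 8, 1, 3]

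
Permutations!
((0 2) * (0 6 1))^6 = (0 6)(1 2)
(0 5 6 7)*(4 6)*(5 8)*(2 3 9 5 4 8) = [2, 1, 3, 9, 6, 8, 7, 0, 4, 5] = (0 2 3 9 5 8 4 6 7)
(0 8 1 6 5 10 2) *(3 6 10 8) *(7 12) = (0 3 6 5 8 1 10 2)(7 12) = [3, 10, 0, 6, 4, 8, 5, 12, 1, 9, 2, 11, 7]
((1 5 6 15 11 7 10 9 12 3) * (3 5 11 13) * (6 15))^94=(1 9 13 7 5)(3 10 15 11 12)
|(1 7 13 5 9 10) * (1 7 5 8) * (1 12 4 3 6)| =11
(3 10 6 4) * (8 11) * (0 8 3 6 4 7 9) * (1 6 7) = (0 8 11 3 10 4 7 9)(1 6) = [8, 6, 2, 10, 7, 5, 1, 9, 11, 0, 4, 3]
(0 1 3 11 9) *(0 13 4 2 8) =[1, 3, 8, 11, 2, 5, 6, 7, 0, 13, 10, 9, 12, 4] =(0 1 3 11 9 13 4 2 8)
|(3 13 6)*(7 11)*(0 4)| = |(0 4)(3 13 6)(7 11)| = 6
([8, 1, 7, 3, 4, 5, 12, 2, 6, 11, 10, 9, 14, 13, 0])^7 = [6, 1, 7, 3, 4, 5, 14, 2, 12, 11, 10, 9, 0, 13, 8]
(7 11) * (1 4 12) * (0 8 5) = (0 8 5)(1 4 12)(7 11) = [8, 4, 2, 3, 12, 0, 6, 11, 5, 9, 10, 7, 1]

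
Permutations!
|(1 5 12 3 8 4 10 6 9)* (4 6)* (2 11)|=14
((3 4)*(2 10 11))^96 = (11)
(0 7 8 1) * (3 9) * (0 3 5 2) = [7, 3, 0, 9, 4, 2, 6, 8, 1, 5] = (0 7 8 1 3 9 5 2)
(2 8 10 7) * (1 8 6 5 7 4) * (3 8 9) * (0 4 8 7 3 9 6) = (0 4 1 6 5 3 7 2)(8 10) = [4, 6, 0, 7, 1, 3, 5, 2, 10, 9, 8]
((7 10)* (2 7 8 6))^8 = (2 8 7 6 10) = ((2 7 10 8 6))^8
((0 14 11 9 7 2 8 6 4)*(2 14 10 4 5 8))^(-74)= ((0 10 4)(5 8 6)(7 14 11 9))^(-74)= (0 10 4)(5 8 6)(7 11)(9 14)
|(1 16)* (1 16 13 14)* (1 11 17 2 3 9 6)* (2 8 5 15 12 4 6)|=33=|(1 13 14 11 17 8 5 15 12 4 6)(2 3 9)|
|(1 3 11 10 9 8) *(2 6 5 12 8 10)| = |(1 3 11 2 6 5 12 8)(9 10)| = 8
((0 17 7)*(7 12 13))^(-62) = (0 13 17 7 12)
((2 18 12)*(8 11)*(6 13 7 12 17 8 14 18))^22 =(2 13 12 6 7)(8 14 17 11 18)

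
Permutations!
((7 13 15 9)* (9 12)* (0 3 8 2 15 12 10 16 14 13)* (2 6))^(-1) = (0 7 9 12 13 14 16 10 15 2 6 8 3)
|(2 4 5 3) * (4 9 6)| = 6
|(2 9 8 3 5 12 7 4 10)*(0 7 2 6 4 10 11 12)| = |(0 7 10 6 4 11 12 2 9 8 3 5)| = 12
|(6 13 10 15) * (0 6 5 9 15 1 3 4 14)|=|(0 6 13 10 1 3 4 14)(5 9 15)|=24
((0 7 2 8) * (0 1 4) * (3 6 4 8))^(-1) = (0 4 6 3 2 7)(1 8)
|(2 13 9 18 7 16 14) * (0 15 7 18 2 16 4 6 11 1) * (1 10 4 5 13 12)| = |(18)(0 15 7 5 13 9 2 12 1)(4 6 11 10)(14 16)| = 36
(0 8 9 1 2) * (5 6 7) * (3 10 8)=(0 3 10 8 9 1 2)(5 6 7)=[3, 2, 0, 10, 4, 6, 7, 5, 9, 1, 8]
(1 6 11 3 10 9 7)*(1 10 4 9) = (1 6 11 3 4 9 7 10) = [0, 6, 2, 4, 9, 5, 11, 10, 8, 7, 1, 3]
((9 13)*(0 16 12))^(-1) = (0 12 16)(9 13)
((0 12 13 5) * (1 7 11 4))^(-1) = ((0 12 13 5)(1 7 11 4))^(-1) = (0 5 13 12)(1 4 11 7)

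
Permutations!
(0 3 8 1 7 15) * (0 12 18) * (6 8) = [3, 7, 2, 6, 4, 5, 8, 15, 1, 9, 10, 11, 18, 13, 14, 12, 16, 17, 0] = (0 3 6 8 1 7 15 12 18)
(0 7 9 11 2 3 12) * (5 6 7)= [5, 1, 3, 12, 4, 6, 7, 9, 8, 11, 10, 2, 0]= (0 5 6 7 9 11 2 3 12)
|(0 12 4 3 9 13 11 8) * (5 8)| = |(0 12 4 3 9 13 11 5 8)| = 9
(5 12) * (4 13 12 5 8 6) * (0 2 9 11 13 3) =(0 2 9 11 13 12 8 6 4 3) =[2, 1, 9, 0, 3, 5, 4, 7, 6, 11, 10, 13, 8, 12]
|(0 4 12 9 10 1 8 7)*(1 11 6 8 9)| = 10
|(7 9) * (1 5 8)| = 6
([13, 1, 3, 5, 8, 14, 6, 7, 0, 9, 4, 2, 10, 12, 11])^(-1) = [8, 1, 11, 2, 10, 3, 6, 7, 4, 9, 12, 14, 13, 0, 5]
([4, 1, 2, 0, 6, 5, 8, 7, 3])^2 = [6, 1, 2, 4, 8, 5, 3, 7, 0]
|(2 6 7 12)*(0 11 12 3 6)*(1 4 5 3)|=12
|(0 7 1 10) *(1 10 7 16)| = 5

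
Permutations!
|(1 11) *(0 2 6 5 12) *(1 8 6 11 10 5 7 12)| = |(0 2 11 8 6 7 12)(1 10 5)| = 21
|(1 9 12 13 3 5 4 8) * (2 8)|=9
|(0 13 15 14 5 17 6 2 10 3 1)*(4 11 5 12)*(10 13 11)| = 14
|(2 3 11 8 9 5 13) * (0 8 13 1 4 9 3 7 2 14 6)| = 28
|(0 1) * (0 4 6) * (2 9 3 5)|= |(0 1 4 6)(2 9 3 5)|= 4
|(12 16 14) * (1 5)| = 6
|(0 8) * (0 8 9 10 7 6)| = |(0 9 10 7 6)| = 5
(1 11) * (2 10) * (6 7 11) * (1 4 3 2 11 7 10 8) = (1 6 10 11 4 3 2 8) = [0, 6, 8, 2, 3, 5, 10, 7, 1, 9, 11, 4]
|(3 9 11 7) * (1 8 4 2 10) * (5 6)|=|(1 8 4 2 10)(3 9 11 7)(5 6)|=20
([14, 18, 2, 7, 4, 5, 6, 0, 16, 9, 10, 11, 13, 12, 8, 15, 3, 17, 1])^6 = (18)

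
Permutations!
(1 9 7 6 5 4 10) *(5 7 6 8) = (1 9 6 7 8 5 4 10) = [0, 9, 2, 3, 10, 4, 7, 8, 5, 6, 1]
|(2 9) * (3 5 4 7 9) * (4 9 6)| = |(2 3 5 9)(4 7 6)| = 12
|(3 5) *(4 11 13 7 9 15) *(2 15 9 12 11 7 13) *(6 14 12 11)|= 30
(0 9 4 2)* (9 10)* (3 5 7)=(0 10 9 4 2)(3 5 7)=[10, 1, 0, 5, 2, 7, 6, 3, 8, 4, 9]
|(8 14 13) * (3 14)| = |(3 14 13 8)| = 4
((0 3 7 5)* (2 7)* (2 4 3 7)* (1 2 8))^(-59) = ((0 7 5)(1 2 8)(3 4))^(-59) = (0 7 5)(1 2 8)(3 4)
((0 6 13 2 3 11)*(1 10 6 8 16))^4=(0 10 3 16 13)(1 2 8 6 11)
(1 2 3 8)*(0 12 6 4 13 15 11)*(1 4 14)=(0 12 6 14 1 2 3 8 4 13 15 11)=[12, 2, 3, 8, 13, 5, 14, 7, 4, 9, 10, 0, 6, 15, 1, 11]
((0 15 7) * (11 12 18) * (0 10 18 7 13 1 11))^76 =((0 15 13 1 11 12 7 10 18))^76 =(0 11 18 1 10 13 7 15 12)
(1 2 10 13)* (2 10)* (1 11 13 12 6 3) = (1 10 12 6 3)(11 13) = [0, 10, 2, 1, 4, 5, 3, 7, 8, 9, 12, 13, 6, 11]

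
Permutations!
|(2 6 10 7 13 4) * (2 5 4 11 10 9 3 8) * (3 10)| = |(2 6 9 10 7 13 11 3 8)(4 5)| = 18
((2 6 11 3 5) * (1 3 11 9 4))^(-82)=((11)(1 3 5 2 6 9 4))^(-82)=(11)(1 5 6 4 3 2 9)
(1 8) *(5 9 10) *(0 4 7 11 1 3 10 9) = (0 4 7 11 1 8 3 10 5) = [4, 8, 2, 10, 7, 0, 6, 11, 3, 9, 5, 1]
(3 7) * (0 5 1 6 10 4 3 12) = (0 5 1 6 10 4 3 7 12) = [5, 6, 2, 7, 3, 1, 10, 12, 8, 9, 4, 11, 0]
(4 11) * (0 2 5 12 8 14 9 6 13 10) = (0 2 5 12 8 14 9 6 13 10)(4 11) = [2, 1, 5, 3, 11, 12, 13, 7, 14, 6, 0, 4, 8, 10, 9]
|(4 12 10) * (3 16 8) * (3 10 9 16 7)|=6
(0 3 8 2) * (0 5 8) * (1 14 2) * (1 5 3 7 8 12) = (0 7 8 5 12 1 14 2 3) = [7, 14, 3, 0, 4, 12, 6, 8, 5, 9, 10, 11, 1, 13, 2]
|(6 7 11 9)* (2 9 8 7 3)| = |(2 9 6 3)(7 11 8)| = 12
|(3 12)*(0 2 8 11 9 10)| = 6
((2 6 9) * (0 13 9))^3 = (0 2 13 6 9) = ((0 13 9 2 6))^3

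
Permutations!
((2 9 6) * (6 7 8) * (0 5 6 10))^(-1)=(0 10 8 7 9 2 6 5)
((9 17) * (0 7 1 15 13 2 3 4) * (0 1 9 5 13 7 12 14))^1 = ((0 12 14)(1 15 7 9 17 5 13 2 3 4))^1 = (0 12 14)(1 15 7 9 17 5 13 2 3 4)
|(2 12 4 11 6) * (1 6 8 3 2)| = |(1 6)(2 12 4 11 8 3)| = 6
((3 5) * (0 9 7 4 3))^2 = (0 7 3)(4 5 9) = ((0 9 7 4 3 5))^2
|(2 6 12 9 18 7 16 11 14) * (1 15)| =|(1 15)(2 6 12 9 18 7 16 11 14)| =18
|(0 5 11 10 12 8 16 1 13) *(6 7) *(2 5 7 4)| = |(0 7 6 4 2 5 11 10 12 8 16 1 13)| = 13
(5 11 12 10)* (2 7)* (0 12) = [12, 1, 7, 3, 4, 11, 6, 2, 8, 9, 5, 0, 10] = (0 12 10 5 11)(2 7)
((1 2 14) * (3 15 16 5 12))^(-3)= (3 16 12 15 5)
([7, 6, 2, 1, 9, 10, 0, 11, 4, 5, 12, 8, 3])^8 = [12, 5, 2, 9, 0, 11, 10, 3, 6, 7, 8, 1, 4]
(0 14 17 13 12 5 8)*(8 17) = (0 14 8)(5 17 13 12) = [14, 1, 2, 3, 4, 17, 6, 7, 0, 9, 10, 11, 5, 12, 8, 15, 16, 13]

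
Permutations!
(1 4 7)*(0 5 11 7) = (0 5 11 7 1 4) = [5, 4, 2, 3, 0, 11, 6, 1, 8, 9, 10, 7]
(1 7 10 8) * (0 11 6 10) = (0 11 6 10 8 1 7) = [11, 7, 2, 3, 4, 5, 10, 0, 1, 9, 8, 6]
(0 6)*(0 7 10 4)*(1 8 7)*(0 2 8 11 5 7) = (0 6 1 11 5 7 10 4 2 8) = [6, 11, 8, 3, 2, 7, 1, 10, 0, 9, 4, 5]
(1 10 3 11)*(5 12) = (1 10 3 11)(5 12) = [0, 10, 2, 11, 4, 12, 6, 7, 8, 9, 3, 1, 5]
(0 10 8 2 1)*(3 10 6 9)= (0 6 9 3 10 8 2 1)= [6, 0, 1, 10, 4, 5, 9, 7, 2, 3, 8]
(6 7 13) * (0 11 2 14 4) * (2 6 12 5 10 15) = (0 11 6 7 13 12 5 10 15 2 14 4) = [11, 1, 14, 3, 0, 10, 7, 13, 8, 9, 15, 6, 5, 12, 4, 2]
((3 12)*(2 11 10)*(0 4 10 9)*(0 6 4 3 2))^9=(12)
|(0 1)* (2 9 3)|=6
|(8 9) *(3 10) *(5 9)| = |(3 10)(5 9 8)| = 6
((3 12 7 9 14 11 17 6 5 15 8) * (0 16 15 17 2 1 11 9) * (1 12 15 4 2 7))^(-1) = ((0 16 4 2 12 1 11 7)(3 15 8)(5 17 6)(9 14))^(-1) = (0 7 11 1 12 2 4 16)(3 8 15)(5 6 17)(9 14)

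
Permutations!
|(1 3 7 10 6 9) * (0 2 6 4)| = 9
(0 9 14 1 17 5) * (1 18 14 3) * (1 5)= (0 9 3 5)(1 17)(14 18)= [9, 17, 2, 5, 4, 0, 6, 7, 8, 3, 10, 11, 12, 13, 18, 15, 16, 1, 14]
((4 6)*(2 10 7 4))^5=(10)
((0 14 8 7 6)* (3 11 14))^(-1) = ((0 3 11 14 8 7 6))^(-1) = (0 6 7 8 14 11 3)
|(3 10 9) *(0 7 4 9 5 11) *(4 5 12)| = 20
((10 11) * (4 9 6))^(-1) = ((4 9 6)(10 11))^(-1) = (4 6 9)(10 11)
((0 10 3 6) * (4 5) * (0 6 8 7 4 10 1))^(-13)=((0 1)(3 8 7 4 5 10))^(-13)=(0 1)(3 10 5 4 7 8)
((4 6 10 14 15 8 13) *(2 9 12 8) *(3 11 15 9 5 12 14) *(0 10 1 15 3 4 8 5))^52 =(0 6 2 4 15 10 1) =((0 10 4 6 1 15 2)(3 11)(5 12)(8 13)(9 14))^52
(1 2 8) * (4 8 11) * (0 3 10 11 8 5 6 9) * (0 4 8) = [3, 2, 0, 10, 5, 6, 9, 7, 1, 4, 11, 8] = (0 3 10 11 8 1 2)(4 5 6 9)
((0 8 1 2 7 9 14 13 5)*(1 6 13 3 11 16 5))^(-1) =((0 8 6 13 1 2 7 9 14 3 11 16 5))^(-1) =(0 5 16 11 3 14 9 7 2 1 13 6 8)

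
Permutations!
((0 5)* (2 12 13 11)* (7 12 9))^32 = (2 7 13)(9 12 11)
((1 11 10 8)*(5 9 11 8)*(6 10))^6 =(5 9 11 6 10)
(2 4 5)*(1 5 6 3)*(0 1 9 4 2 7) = (0 1 5 7)(3 9 4 6) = [1, 5, 2, 9, 6, 7, 3, 0, 8, 4]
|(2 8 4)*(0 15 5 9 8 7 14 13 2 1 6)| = 8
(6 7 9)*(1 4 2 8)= [0, 4, 8, 3, 2, 5, 7, 9, 1, 6]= (1 4 2 8)(6 7 9)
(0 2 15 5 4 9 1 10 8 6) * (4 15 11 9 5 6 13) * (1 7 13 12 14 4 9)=(0 2 11 1 10 8 12 14 4 5 15 6)(7 13 9)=[2, 10, 11, 3, 5, 15, 0, 13, 12, 7, 8, 1, 14, 9, 4, 6]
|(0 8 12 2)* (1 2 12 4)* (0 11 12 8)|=|(1 2 11 12 8 4)|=6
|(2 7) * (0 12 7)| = |(0 12 7 2)| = 4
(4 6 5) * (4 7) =(4 6 5 7) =[0, 1, 2, 3, 6, 7, 5, 4]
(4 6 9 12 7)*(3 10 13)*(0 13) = (0 13 3 10)(4 6 9 12 7) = [13, 1, 2, 10, 6, 5, 9, 4, 8, 12, 0, 11, 7, 3]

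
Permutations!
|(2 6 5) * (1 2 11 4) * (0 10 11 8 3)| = 10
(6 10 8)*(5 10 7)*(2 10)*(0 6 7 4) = [6, 1, 10, 3, 0, 2, 4, 5, 7, 9, 8] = (0 6 4)(2 10 8 7 5)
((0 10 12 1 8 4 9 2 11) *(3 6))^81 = ((0 10 12 1 8 4 9 2 11)(3 6))^81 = (12)(3 6)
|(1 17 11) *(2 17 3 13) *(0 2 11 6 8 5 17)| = |(0 2)(1 3 13 11)(5 17 6 8)| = 4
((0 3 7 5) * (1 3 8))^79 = ((0 8 1 3 7 5))^79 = (0 8 1 3 7 5)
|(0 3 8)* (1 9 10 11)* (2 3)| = 4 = |(0 2 3 8)(1 9 10 11)|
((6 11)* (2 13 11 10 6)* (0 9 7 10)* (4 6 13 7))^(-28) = ((0 9 4 6)(2 7 10 13 11))^(-28) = (2 10 11 7 13)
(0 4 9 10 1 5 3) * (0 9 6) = (0 4 6)(1 5 3 9 10) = [4, 5, 2, 9, 6, 3, 0, 7, 8, 10, 1]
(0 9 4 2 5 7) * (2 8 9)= (0 2 5 7)(4 8 9)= [2, 1, 5, 3, 8, 7, 6, 0, 9, 4]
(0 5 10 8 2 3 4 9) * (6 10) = [5, 1, 3, 4, 9, 6, 10, 7, 2, 0, 8] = (0 5 6 10 8 2 3 4 9)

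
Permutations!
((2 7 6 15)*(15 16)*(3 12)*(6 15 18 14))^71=(2 15 7)(3 12)(6 14 18 16)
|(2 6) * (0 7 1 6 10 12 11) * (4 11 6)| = |(0 7 1 4 11)(2 10 12 6)| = 20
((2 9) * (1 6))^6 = (9)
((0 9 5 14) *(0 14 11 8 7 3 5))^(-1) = ((14)(0 9)(3 5 11 8 7))^(-1) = (14)(0 9)(3 7 8 11 5)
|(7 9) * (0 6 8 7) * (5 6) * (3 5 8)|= 12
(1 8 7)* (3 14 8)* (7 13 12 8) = (1 3 14 7)(8 13 12) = [0, 3, 2, 14, 4, 5, 6, 1, 13, 9, 10, 11, 8, 12, 7]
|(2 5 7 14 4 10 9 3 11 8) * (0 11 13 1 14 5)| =|(0 11 8 2)(1 14 4 10 9 3 13)(5 7)| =28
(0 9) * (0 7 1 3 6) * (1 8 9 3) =[3, 1, 2, 6, 4, 5, 0, 8, 9, 7] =(0 3 6)(7 8 9)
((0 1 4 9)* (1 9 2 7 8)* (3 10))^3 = (0 9)(1 7 4 8 2)(3 10)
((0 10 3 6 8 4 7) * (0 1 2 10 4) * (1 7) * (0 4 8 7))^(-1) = (0 7 6 3 10 2 1 4 8)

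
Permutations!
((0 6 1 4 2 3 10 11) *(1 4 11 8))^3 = (0 2 8)(1 6 3)(4 10 11)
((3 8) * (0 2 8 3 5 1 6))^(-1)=(0 6 1 5 8 2)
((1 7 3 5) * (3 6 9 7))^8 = ((1 3 5)(6 9 7))^8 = (1 5 3)(6 7 9)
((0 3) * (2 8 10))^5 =(0 3)(2 10 8)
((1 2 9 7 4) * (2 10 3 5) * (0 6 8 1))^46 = (0 8 10 5 9 4 6 1 3 2 7) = ((0 6 8 1 10 3 5 2 9 7 4))^46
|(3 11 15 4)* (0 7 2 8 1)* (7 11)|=9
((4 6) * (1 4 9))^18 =(1 6)(4 9)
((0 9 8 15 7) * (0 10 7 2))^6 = ((0 9 8 15 2)(7 10))^6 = (0 9 8 15 2)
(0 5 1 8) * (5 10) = (0 10 5 1 8) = [10, 8, 2, 3, 4, 1, 6, 7, 0, 9, 5]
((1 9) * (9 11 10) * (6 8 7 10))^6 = (1 9 10 7 8 6 11)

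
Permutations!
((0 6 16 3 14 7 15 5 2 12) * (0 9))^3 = ((0 6 16 3 14 7 15 5 2 12 9))^3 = (0 3 15 12 6 14 5 9 16 7 2)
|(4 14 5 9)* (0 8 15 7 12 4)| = 9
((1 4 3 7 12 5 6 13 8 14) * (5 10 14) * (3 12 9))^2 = ((1 4 12 10 14)(3 7 9)(5 6 13 8))^2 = (1 12 14 4 10)(3 9 7)(5 13)(6 8)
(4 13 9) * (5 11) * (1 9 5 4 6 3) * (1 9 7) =(1 7)(3 9 6)(4 13 5 11) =[0, 7, 2, 9, 13, 11, 3, 1, 8, 6, 10, 4, 12, 5]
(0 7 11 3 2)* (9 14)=(0 7 11 3 2)(9 14)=[7, 1, 0, 2, 4, 5, 6, 11, 8, 14, 10, 3, 12, 13, 9]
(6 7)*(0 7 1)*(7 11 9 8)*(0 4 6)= [11, 4, 2, 3, 6, 5, 1, 0, 7, 8, 10, 9]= (0 11 9 8 7)(1 4 6)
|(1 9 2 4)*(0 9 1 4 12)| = 4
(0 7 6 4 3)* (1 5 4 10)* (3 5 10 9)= (0 7 6 9 3)(1 10)(4 5)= [7, 10, 2, 0, 5, 4, 9, 6, 8, 3, 1]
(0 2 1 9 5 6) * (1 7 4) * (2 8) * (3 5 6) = (0 8 2 7 4 1 9 6)(3 5) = [8, 9, 7, 5, 1, 3, 0, 4, 2, 6]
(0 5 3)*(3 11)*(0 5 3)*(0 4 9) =(0 3 5 11 4 9) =[3, 1, 2, 5, 9, 11, 6, 7, 8, 0, 10, 4]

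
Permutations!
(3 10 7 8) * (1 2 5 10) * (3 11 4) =(1 2 5 10 7 8 11 4 3) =[0, 2, 5, 1, 3, 10, 6, 8, 11, 9, 7, 4]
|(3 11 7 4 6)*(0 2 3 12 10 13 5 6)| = |(0 2 3 11 7 4)(5 6 12 10 13)| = 30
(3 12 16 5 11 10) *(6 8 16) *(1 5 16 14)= (16)(1 5 11 10 3 12 6 8 14)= [0, 5, 2, 12, 4, 11, 8, 7, 14, 9, 3, 10, 6, 13, 1, 15, 16]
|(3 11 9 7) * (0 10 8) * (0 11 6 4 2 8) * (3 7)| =|(0 10)(2 8 11 9 3 6 4)| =14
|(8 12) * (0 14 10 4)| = |(0 14 10 4)(8 12)| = 4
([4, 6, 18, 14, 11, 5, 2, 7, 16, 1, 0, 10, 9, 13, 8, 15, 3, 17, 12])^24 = [0, 1, 2, 3, 4, 5, 6, 7, 8, 9, 10, 11, 12, 13, 14, 15, 16, 17, 18]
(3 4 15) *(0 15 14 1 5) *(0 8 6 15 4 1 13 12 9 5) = (0 4 14 13 12 9 5 8 6 15 3 1) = [4, 0, 2, 1, 14, 8, 15, 7, 6, 5, 10, 11, 9, 12, 13, 3]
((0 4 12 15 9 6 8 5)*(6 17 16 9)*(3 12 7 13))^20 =(9 16 17)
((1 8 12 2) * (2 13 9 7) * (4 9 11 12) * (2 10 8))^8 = ((1 2)(4 9 7 10 8)(11 12 13))^8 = (4 10 9 8 7)(11 13 12)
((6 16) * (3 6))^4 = (3 6 16)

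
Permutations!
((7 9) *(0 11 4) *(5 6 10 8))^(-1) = (0 4 11)(5 8 10 6)(7 9) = ((0 11 4)(5 6 10 8)(7 9))^(-1)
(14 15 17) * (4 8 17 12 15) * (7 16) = [0, 1, 2, 3, 8, 5, 6, 16, 17, 9, 10, 11, 15, 13, 4, 12, 7, 14] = (4 8 17 14)(7 16)(12 15)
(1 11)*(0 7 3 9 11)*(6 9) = [7, 0, 2, 6, 4, 5, 9, 3, 8, 11, 10, 1] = (0 7 3 6 9 11 1)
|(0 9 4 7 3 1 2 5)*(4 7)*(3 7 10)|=7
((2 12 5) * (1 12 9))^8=(1 2 12 9 5)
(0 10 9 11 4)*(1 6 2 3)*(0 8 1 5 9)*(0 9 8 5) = (0 10 9 11 4 5 8 1 6 2 3) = [10, 6, 3, 0, 5, 8, 2, 7, 1, 11, 9, 4]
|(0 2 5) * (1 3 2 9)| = |(0 9 1 3 2 5)| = 6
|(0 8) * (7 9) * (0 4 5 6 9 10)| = 8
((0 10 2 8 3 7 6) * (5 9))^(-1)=(0 6 7 3 8 2 10)(5 9)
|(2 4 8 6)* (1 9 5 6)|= 7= |(1 9 5 6 2 4 8)|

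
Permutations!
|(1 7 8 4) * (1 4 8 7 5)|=2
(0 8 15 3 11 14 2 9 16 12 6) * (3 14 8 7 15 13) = (0 7 15 14 2 9 16 12 6)(3 11 8 13) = [7, 1, 9, 11, 4, 5, 0, 15, 13, 16, 10, 8, 6, 3, 2, 14, 12]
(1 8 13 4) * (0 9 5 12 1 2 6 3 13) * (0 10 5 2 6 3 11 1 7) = (0 9 2 3 13 4 6 11 1 8 10 5 12 7) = [9, 8, 3, 13, 6, 12, 11, 0, 10, 2, 5, 1, 7, 4]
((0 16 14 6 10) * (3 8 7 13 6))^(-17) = (0 16 14 3 8 7 13 6 10)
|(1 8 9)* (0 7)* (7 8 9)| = 6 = |(0 8 7)(1 9)|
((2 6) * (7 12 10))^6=(12)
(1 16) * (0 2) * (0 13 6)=(0 2 13 6)(1 16)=[2, 16, 13, 3, 4, 5, 0, 7, 8, 9, 10, 11, 12, 6, 14, 15, 1]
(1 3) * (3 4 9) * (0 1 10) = (0 1 4 9 3 10) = [1, 4, 2, 10, 9, 5, 6, 7, 8, 3, 0]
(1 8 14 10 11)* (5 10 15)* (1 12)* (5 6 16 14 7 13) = (1 8 7 13 5 10 11 12)(6 16 14 15) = [0, 8, 2, 3, 4, 10, 16, 13, 7, 9, 11, 12, 1, 5, 15, 6, 14]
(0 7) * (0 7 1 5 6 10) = (0 1 5 6 10) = [1, 5, 2, 3, 4, 6, 10, 7, 8, 9, 0]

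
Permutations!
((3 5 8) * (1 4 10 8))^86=(1 10 3)(4 8 5)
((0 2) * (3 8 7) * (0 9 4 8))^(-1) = (0 3 7 8 4 9 2)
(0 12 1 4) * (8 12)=(0 8 12 1 4)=[8, 4, 2, 3, 0, 5, 6, 7, 12, 9, 10, 11, 1]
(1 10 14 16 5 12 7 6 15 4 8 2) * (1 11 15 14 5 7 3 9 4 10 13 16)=(1 13 16 7 6 14)(2 11 15 10 5 12 3 9 4 8)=[0, 13, 11, 9, 8, 12, 14, 6, 2, 4, 5, 15, 3, 16, 1, 10, 7]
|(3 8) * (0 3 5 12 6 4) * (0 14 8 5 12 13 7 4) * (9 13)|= 11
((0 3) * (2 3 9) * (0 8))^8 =(0 3 9 8 2)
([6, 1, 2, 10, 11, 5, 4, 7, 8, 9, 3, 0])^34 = (0 4)(6 11)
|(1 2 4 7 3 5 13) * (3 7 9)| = |(1 2 4 9 3 5 13)| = 7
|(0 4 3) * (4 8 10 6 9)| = 7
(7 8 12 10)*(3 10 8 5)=(3 10 7 5)(8 12)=[0, 1, 2, 10, 4, 3, 6, 5, 12, 9, 7, 11, 8]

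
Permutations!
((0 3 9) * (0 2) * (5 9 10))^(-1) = ((0 3 10 5 9 2))^(-1) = (0 2 9 5 10 3)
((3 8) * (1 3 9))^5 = (1 3 8 9)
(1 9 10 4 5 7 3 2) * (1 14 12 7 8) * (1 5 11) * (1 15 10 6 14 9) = (2 9 6 14 12 7 3)(4 11 15 10)(5 8) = [0, 1, 9, 2, 11, 8, 14, 3, 5, 6, 4, 15, 7, 13, 12, 10]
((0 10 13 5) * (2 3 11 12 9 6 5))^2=(0 13 3 12 6)(2 11 9 5 10)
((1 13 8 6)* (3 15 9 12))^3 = (1 6 8 13)(3 12 9 15)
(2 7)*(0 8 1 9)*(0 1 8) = (1 9)(2 7) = [0, 9, 7, 3, 4, 5, 6, 2, 8, 1]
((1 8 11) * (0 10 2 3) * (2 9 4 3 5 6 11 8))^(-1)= (0 3 4 9 10)(1 11 6 5 2)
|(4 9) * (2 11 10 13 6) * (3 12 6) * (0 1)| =|(0 1)(2 11 10 13 3 12 6)(4 9)| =14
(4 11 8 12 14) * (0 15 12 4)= (0 15 12 14)(4 11 8)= [15, 1, 2, 3, 11, 5, 6, 7, 4, 9, 10, 8, 14, 13, 0, 12]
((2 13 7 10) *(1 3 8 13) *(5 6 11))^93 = ((1 3 8 13 7 10 2)(5 6 11))^93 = (1 8 7 2 3 13 10)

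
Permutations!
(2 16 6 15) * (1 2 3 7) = (1 2 16 6 15 3 7) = [0, 2, 16, 7, 4, 5, 15, 1, 8, 9, 10, 11, 12, 13, 14, 3, 6]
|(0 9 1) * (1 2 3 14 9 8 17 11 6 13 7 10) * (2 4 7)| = 14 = |(0 8 17 11 6 13 2 3 14 9 4 7 10 1)|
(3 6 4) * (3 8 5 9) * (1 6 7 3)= (1 6 4 8 5 9)(3 7)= [0, 6, 2, 7, 8, 9, 4, 3, 5, 1]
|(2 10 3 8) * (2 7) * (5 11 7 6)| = |(2 10 3 8 6 5 11 7)| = 8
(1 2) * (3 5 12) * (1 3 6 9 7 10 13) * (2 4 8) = (1 4 8 2 3 5 12 6 9 7 10 13) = [0, 4, 3, 5, 8, 12, 9, 10, 2, 7, 13, 11, 6, 1]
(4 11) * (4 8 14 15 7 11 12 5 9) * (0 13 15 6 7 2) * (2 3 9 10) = [13, 1, 0, 9, 12, 10, 7, 11, 14, 4, 2, 8, 5, 15, 6, 3] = (0 13 15 3 9 4 12 5 10 2)(6 7 11 8 14)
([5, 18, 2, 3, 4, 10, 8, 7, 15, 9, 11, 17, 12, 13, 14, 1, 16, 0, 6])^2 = [10, 6, 2, 3, 4, 11, 15, 7, 1, 9, 17, 0, 12, 13, 14, 18, 16, 5, 8]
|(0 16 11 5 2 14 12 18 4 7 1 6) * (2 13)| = 13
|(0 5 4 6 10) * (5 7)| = 6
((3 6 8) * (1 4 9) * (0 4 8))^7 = (9)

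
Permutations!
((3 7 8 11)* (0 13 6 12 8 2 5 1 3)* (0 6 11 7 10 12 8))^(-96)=((0 13 11 6 8 7 2 5 1 3 10 12))^(-96)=(13)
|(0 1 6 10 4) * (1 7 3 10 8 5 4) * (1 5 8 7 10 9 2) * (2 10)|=10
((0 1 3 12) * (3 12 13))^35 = (0 12 1)(3 13)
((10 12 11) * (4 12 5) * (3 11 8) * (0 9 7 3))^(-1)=(0 8 12 4 5 10 11 3 7 9)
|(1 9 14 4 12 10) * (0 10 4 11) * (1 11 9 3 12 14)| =6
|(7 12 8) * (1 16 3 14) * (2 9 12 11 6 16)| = 11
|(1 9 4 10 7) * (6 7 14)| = 7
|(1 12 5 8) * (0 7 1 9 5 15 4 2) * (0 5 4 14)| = |(0 7 1 12 15 14)(2 5 8 9 4)| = 30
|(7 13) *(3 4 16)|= 6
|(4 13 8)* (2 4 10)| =|(2 4 13 8 10)| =5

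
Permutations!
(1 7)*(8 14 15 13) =[0, 7, 2, 3, 4, 5, 6, 1, 14, 9, 10, 11, 12, 8, 15, 13] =(1 7)(8 14 15 13)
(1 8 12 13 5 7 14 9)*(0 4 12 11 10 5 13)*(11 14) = (0 4 12)(1 8 14 9)(5 7 11 10) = [4, 8, 2, 3, 12, 7, 6, 11, 14, 1, 5, 10, 0, 13, 9]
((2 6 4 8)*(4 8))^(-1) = ((2 6 8))^(-1) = (2 8 6)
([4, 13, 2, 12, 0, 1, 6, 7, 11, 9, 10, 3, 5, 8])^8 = [0, 13, 2, 12, 4, 1, 6, 7, 11, 9, 10, 3, 5, 8]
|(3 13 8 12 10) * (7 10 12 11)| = |(3 13 8 11 7 10)| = 6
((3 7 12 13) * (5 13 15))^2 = (3 12 5)(7 15 13)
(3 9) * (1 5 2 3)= (1 5 2 3 9)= [0, 5, 3, 9, 4, 2, 6, 7, 8, 1]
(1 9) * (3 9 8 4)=(1 8 4 3 9)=[0, 8, 2, 9, 3, 5, 6, 7, 4, 1]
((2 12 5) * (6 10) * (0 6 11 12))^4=((0 6 10 11 12 5 2))^4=(0 12 6 5 10 2 11)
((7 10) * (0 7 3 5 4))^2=((0 7 10 3 5 4))^2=(0 10 5)(3 4 7)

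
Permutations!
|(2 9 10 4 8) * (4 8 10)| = |(2 9 4 10 8)| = 5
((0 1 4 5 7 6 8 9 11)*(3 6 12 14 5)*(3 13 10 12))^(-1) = ((0 1 4 13 10 12 14 5 7 3 6 8 9 11))^(-1) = (0 11 9 8 6 3 7 5 14 12 10 13 4 1)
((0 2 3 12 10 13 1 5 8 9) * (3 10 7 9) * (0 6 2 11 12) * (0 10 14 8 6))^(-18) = (14)(0 12 9 11 7)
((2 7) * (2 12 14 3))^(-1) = ((2 7 12 14 3))^(-1) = (2 3 14 12 7)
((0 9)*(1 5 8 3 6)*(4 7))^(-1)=(0 9)(1 6 3 8 5)(4 7)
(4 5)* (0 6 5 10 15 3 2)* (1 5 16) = (0 6 16 1 5 4 10 15 3 2) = [6, 5, 0, 2, 10, 4, 16, 7, 8, 9, 15, 11, 12, 13, 14, 3, 1]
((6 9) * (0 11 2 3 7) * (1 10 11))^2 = (0 10 2 7 1 11 3)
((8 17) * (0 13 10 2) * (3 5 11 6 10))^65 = ((0 13 3 5 11 6 10 2)(8 17))^65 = (0 13 3 5 11 6 10 2)(8 17)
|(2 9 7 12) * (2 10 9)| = |(7 12 10 9)| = 4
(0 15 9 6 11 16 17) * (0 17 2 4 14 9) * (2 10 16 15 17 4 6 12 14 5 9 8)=(0 17 4 5 9 12 14 8 2 6 11 15)(10 16)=[17, 1, 6, 3, 5, 9, 11, 7, 2, 12, 16, 15, 14, 13, 8, 0, 10, 4]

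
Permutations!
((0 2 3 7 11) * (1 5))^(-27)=((0 2 3 7 11)(1 5))^(-27)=(0 7 2 11 3)(1 5)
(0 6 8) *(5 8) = (0 6 5 8) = [6, 1, 2, 3, 4, 8, 5, 7, 0]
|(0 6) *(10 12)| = 2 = |(0 6)(10 12)|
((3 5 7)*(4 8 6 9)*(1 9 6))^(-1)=((1 9 4 8)(3 5 7))^(-1)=(1 8 4 9)(3 7 5)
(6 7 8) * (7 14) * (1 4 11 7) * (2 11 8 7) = (1 4 8 6 14)(2 11) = [0, 4, 11, 3, 8, 5, 14, 7, 6, 9, 10, 2, 12, 13, 1]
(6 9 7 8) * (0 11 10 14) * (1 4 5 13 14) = (0 11 10 1 4 5 13 14)(6 9 7 8) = [11, 4, 2, 3, 5, 13, 9, 8, 6, 7, 1, 10, 12, 14, 0]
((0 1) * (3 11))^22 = (11)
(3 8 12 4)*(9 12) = [0, 1, 2, 8, 3, 5, 6, 7, 9, 12, 10, 11, 4] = (3 8 9 12 4)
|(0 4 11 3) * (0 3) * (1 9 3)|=|(0 4 11)(1 9 3)|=3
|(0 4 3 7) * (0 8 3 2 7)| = |(0 4 2 7 8 3)| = 6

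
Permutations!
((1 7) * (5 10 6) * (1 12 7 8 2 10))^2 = (12)(1 2 6)(5 8 10)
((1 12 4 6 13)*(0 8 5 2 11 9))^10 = (13)(0 11 5)(2 8 9)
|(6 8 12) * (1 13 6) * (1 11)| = 6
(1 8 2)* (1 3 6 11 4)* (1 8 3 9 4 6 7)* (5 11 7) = [0, 3, 9, 5, 8, 11, 7, 1, 2, 4, 10, 6] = (1 3 5 11 6 7)(2 9 4 8)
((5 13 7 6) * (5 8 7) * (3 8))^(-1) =(3 6 7 8)(5 13)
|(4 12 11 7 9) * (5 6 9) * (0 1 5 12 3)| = |(0 1 5 6 9 4 3)(7 12 11)| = 21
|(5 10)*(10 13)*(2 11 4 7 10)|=|(2 11 4 7 10 5 13)|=7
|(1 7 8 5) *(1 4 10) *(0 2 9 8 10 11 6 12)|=|(0 2 9 8 5 4 11 6 12)(1 7 10)|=9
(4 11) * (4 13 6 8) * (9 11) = (4 9 11 13 6 8) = [0, 1, 2, 3, 9, 5, 8, 7, 4, 11, 10, 13, 12, 6]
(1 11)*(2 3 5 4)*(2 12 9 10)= [0, 11, 3, 5, 12, 4, 6, 7, 8, 10, 2, 1, 9]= (1 11)(2 3 5 4 12 9 10)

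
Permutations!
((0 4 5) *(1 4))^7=((0 1 4 5))^7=(0 5 4 1)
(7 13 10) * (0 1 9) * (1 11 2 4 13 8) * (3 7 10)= [11, 9, 4, 7, 13, 5, 6, 8, 1, 0, 10, 2, 12, 3]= (0 11 2 4 13 3 7 8 1 9)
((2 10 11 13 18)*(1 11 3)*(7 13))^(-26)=((1 11 7 13 18 2 10 3))^(-26)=(1 10 18 7)(2 13 11 3)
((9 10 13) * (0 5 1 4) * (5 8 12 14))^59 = (0 14 4 12 1 8 5)(9 13 10) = ((0 8 12 14 5 1 4)(9 10 13))^59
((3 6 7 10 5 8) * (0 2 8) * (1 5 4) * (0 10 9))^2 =(0 8 6 9 2 3 7)(1 10)(4 5)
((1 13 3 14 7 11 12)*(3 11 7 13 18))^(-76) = ((1 18 3 14 13 11 12))^(-76) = (1 18 3 14 13 11 12)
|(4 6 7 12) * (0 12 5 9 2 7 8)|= 20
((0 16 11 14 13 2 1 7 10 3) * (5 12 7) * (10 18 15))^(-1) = ((0 16 11 14 13 2 1 5 12 7 18 15 10 3))^(-1) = (0 3 10 15 18 7 12 5 1 2 13 14 11 16)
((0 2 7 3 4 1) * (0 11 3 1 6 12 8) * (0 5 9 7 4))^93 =((0 2 4 6 12 8 5 9 7 1 11 3))^93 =(0 1 5 6)(2 11 9 12)(3 7 8 4)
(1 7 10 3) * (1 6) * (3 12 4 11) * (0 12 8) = (0 12 4 11 3 6 1 7 10 8) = [12, 7, 2, 6, 11, 5, 1, 10, 0, 9, 8, 3, 4]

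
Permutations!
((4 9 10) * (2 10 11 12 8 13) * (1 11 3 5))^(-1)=(1 5 3 9 4 10 2 13 8 12 11)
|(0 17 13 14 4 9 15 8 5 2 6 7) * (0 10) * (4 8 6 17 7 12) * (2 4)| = |(0 7 10)(2 17 13 14 8 5 4 9 15 6 12)| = 33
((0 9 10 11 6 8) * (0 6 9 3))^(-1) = ((0 3)(6 8)(9 10 11))^(-1) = (0 3)(6 8)(9 11 10)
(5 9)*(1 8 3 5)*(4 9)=[0, 8, 2, 5, 9, 4, 6, 7, 3, 1]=(1 8 3 5 4 9)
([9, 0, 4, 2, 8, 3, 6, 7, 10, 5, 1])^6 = (0 8 3)(1 4 5)(2 9 10)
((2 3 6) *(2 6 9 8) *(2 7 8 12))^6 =(2 9)(3 12)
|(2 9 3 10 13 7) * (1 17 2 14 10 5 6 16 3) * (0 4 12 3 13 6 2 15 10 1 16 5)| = |(0 4 12 3)(1 17 15 10 6 5 2 9 16 13 7 14)| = 12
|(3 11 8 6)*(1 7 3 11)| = |(1 7 3)(6 11 8)| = 3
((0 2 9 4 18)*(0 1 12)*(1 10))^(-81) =((0 2 9 4 18 10 1 12))^(-81) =(0 12 1 10 18 4 9 2)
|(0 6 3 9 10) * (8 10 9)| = 5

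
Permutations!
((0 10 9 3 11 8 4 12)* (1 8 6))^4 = ((0 10 9 3 11 6 1 8 4 12))^4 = (0 11 4 9 1)(3 8 10 6 12)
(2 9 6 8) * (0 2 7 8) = (0 2 9 6)(7 8) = [2, 1, 9, 3, 4, 5, 0, 8, 7, 6]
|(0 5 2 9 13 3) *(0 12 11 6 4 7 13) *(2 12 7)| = |(0 5 12 11 6 4 2 9)(3 7 13)| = 24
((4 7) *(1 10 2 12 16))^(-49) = (1 10 2 12 16)(4 7)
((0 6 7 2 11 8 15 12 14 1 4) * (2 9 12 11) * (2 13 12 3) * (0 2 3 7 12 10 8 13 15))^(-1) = (0 8 10 13 11 15 2 4 1 14 12 6)(7 9)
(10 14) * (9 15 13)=(9 15 13)(10 14)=[0, 1, 2, 3, 4, 5, 6, 7, 8, 15, 14, 11, 12, 9, 10, 13]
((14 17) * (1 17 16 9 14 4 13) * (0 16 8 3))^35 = (0 3 8 14 9 16)(1 13 4 17)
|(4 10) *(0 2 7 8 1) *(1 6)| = |(0 2 7 8 6 1)(4 10)| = 6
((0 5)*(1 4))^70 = ((0 5)(1 4))^70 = (5)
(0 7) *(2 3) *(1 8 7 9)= (0 9 1 8 7)(2 3)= [9, 8, 3, 2, 4, 5, 6, 0, 7, 1]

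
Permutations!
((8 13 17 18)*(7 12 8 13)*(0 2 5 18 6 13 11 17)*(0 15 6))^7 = ((0 2 5 18 11 17)(6 13 15)(7 12 8))^7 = (0 2 5 18 11 17)(6 13 15)(7 12 8)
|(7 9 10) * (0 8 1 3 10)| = 7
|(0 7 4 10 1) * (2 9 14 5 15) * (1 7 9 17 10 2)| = 30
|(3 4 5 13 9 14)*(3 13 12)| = |(3 4 5 12)(9 14 13)| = 12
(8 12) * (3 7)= (3 7)(8 12)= [0, 1, 2, 7, 4, 5, 6, 3, 12, 9, 10, 11, 8]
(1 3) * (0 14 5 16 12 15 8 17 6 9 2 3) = (0 14 5 16 12 15 8 17 6 9 2 3 1) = [14, 0, 3, 1, 4, 16, 9, 7, 17, 2, 10, 11, 15, 13, 5, 8, 12, 6]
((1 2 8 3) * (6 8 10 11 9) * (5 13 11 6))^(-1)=((1 2 10 6 8 3)(5 13 11 9))^(-1)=(1 3 8 6 10 2)(5 9 11 13)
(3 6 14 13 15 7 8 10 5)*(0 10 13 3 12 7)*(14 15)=(0 10 5 12 7 8 13 14 3 6 15)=[10, 1, 2, 6, 4, 12, 15, 8, 13, 9, 5, 11, 7, 14, 3, 0]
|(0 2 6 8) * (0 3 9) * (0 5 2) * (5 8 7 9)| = 7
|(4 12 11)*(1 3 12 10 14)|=|(1 3 12 11 4 10 14)|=7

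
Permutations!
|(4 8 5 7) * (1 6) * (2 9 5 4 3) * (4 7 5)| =|(1 6)(2 9 4 8 7 3)| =6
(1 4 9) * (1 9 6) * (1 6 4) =[0, 1, 2, 3, 4, 5, 6, 7, 8, 9] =(9)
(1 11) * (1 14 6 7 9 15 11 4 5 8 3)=(1 4 5 8 3)(6 7 9 15 11 14)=[0, 4, 2, 1, 5, 8, 7, 9, 3, 15, 10, 14, 12, 13, 6, 11]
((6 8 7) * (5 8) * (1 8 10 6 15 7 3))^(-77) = (1 8 3)(5 10 6)(7 15) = ((1 8 3)(5 10 6)(7 15))^(-77)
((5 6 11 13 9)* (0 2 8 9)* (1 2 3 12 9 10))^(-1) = ((0 3 12 9 5 6 11 13)(1 2 8 10))^(-1) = (0 13 11 6 5 9 12 3)(1 10 8 2)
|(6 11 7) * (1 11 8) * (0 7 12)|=7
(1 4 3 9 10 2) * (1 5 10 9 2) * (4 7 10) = (1 7 10)(2 5 4 3) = [0, 7, 5, 2, 3, 4, 6, 10, 8, 9, 1]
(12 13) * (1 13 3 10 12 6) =(1 13 6)(3 10 12) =[0, 13, 2, 10, 4, 5, 1, 7, 8, 9, 12, 11, 3, 6]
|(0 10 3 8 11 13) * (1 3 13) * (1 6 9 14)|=|(0 10 13)(1 3 8 11 6 9 14)|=21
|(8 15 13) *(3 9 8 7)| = |(3 9 8 15 13 7)| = 6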